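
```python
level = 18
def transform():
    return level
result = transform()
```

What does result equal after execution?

Step 1: level = 18 is defined in the global scope.
Step 2: transform() looks up level. No local level exists, so Python checks the global scope via LEGB rule and finds level = 18.
Step 3: result = 18

The answer is 18.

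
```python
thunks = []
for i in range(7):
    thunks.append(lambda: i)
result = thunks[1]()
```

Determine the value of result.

Step 1: The loop creates 7 lambdas, all referencing the same variable i.
Step 2: After the loop, i = 6 (final value).
Step 3: thunks[1]() looks up i at call time and finds 6. This is the late binding gotcha. result = 6

The answer is 6.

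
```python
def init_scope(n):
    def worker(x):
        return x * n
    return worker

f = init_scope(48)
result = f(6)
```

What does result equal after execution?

Step 1: init_scope(48) creates a closure capturing n = 48.
Step 2: f(6) computes 6 * 48 = 288.
Step 3: result = 288

The answer is 288.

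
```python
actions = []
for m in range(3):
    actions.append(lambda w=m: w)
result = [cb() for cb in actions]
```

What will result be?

Step 1: Default arg w=m captures m at each iteration.
Step 2: Each lambda has its own default: 0, 1, ..., 2.
Step 3: result = [0, 1, 2]

The answer is [0, 1, 2].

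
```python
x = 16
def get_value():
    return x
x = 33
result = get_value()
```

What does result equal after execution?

Step 1: x is first set to 16, then reassigned to 33.
Step 2: get_value() is called after the reassignment, so it looks up the current global x = 33.
Step 3: result = 33

The answer is 33.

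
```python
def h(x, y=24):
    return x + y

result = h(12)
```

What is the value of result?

Step 1: h(12) uses default y = 24.
Step 2: Returns 12 + 24 = 36.
Step 3: result = 36

The answer is 36.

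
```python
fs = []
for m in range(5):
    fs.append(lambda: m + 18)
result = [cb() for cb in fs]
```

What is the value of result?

Step 1: All lambdas capture m by reference. After the loop, m = 4.
Step 2: Each call returns 4 + 18 = 22.
Step 3: result = [22, 22, 22, 22, 22]

The answer is [22, 22, 22, 22, 22].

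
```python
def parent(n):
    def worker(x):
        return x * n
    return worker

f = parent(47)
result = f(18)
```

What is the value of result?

Step 1: parent(47) creates a closure capturing n = 47.
Step 2: f(18) computes 18 * 47 = 846.
Step 3: result = 846

The answer is 846.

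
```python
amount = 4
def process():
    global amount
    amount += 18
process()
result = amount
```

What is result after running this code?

Step 1: amount = 4 globally.
Step 2: process() modifies global amount: amount += 18 = 22.
Step 3: result = 22

The answer is 22.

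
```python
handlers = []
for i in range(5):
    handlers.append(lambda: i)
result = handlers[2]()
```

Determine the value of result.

Step 1: The loop creates 5 lambdas, all referencing the same variable i.
Step 2: After the loop, i = 4 (final value).
Step 3: handlers[2]() looks up i at call time and finds 4. This is the late binding gotcha. result = 4

The answer is 4.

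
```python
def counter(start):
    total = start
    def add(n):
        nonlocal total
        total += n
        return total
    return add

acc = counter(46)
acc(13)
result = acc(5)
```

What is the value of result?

Step 1: counter(46) creates closure with total = 46.
Step 2: First acc(13): total = 46 + 13 = 59.
Step 3: Second acc(5): total = 59 + 5 = 64. result = 64

The answer is 64.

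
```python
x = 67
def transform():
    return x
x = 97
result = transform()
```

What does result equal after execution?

Step 1: x is first set to 67, then reassigned to 97.
Step 2: transform() is called after the reassignment, so it looks up the current global x = 97.
Step 3: result = 97

The answer is 97.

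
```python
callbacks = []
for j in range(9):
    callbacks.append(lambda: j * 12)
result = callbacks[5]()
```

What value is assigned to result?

Step 1: All lambdas reference the same variable j (late binding).
Step 2: After the loop, j = 8. Every lambda returns j * 12.
Step 3: callbacks[5]() = 8 * 12 = 96

The answer is 96.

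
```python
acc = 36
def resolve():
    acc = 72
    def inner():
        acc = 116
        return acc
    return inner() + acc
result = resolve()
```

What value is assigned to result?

Step 1: resolve() has local acc = 72. inner() has local acc = 116.
Step 2: inner() returns its local acc = 116.
Step 3: resolve() returns 116 + its own acc (72) = 188

The answer is 188.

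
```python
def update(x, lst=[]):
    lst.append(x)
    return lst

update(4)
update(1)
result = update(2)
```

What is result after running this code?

Step 1: Mutable default argument gotcha! The list [] is created once.
Step 2: Each call appends to the SAME list: [4], [4, 1], [4, 1, 2].
Step 3: result = [4, 1, 2]

The answer is [4, 1, 2].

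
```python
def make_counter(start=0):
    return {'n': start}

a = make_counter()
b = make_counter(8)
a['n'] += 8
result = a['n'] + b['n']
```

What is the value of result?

Step 1: make_counter() returns a new dict each call (immutable default 0).
Step 2: a = {'n': 0}, b = {'n': 8}.
Step 3: a['n'] += 8 = 8. result = 8 + 8 = 16

The answer is 16.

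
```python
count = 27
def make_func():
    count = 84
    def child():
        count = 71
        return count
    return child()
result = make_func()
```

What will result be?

Step 1: Three scopes define count: global (27), make_func (84), child (71).
Step 2: child() has its own local count = 71, which shadows both enclosing and global.
Step 3: result = 71 (local wins in LEGB)

The answer is 71.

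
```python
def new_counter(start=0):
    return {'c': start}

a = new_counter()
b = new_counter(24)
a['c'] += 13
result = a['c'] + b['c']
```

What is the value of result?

Step 1: new_counter() returns a new dict each call (immutable default 0).
Step 2: a = {'c': 0}, b = {'c': 24}.
Step 3: a['c'] += 13 = 13. result = 13 + 24 = 37

The answer is 37.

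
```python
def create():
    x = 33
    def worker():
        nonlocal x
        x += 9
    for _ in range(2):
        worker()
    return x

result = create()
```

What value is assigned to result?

Step 1: x = 33.
Step 2: worker() is called 2 times in a loop, each adding 9 via nonlocal.
Step 3: x = 33 + 9 * 2 = 51

The answer is 51.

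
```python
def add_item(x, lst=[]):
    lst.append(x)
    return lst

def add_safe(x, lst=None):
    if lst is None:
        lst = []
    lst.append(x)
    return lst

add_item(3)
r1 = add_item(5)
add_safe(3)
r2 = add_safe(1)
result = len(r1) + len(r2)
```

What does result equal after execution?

Step 1: add_item shares mutable default: after 2 calls, lst = [3, 5], len = 2.
Step 2: add_safe creates fresh list each time: r2 = [1], len = 1.
Step 3: result = 2 + 1 = 3

The answer is 3.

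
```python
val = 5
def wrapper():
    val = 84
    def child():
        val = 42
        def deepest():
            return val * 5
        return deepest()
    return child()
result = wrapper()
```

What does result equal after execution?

Step 1: deepest() looks up val through LEGB: not local, finds val = 42 in enclosing child().
Step 2: Returns 42 * 5 = 210.
Step 3: result = 210

The answer is 210.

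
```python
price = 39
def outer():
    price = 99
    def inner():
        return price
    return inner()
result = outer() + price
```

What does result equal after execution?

Step 1: Global price = 39. outer() shadows with price = 99.
Step 2: inner() returns enclosing price = 99. outer() = 99.
Step 3: result = 99 + global price (39) = 138

The answer is 138.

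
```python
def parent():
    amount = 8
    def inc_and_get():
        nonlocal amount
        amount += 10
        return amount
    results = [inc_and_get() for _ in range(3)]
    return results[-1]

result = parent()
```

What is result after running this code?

Step 1: amount = 8.
Step 2: Three calls to inc_and_get(), each adding 10.
Step 3: Last value = 8 + 10 * 3 = 38

The answer is 38.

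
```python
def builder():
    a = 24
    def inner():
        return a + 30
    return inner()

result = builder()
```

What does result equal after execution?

Step 1: builder() defines a = 24.
Step 2: inner() reads a = 24 from enclosing scope, returns 24 + 30 = 54.
Step 3: result = 54

The answer is 54.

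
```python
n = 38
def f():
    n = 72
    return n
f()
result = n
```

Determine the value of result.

Step 1: Global n = 38.
Step 2: f() creates local n = 72 (shadow, not modification).
Step 3: After f() returns, global n is unchanged. result = 38

The answer is 38.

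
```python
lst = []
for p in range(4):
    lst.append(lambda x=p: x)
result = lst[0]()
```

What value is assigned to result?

Step 1: Default argument x=p captures p's value at each iteration.
Step 2: lst[0] captured x = 0 when p was 0.
Step 3: result = 0

The answer is 0.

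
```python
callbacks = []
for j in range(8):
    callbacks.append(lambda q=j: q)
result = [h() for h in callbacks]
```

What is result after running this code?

Step 1: Default arg q=j captures j at each iteration.
Step 2: Each lambda has its own default: 0, 1, ..., 7.
Step 3: result = [0, 1, 2, 3, 4, 5, 6, 7]

The answer is [0, 1, 2, 3, 4, 5, 6, 7].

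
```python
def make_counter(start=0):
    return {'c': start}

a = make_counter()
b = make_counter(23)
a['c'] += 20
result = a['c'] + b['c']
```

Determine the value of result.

Step 1: make_counter() returns a new dict each call (immutable default 0).
Step 2: a = {'c': 0}, b = {'c': 23}.
Step 3: a['c'] += 20 = 20. result = 20 + 23 = 43

The answer is 43.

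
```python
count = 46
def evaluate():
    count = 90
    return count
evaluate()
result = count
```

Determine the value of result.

Step 1: Global count = 46.
Step 2: evaluate() creates local count = 90 (shadow, not modification).
Step 3: After evaluate() returns, global count is unchanged. result = 46

The answer is 46.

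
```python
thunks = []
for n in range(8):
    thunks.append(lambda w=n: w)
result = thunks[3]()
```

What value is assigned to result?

Step 1: Default argument w=n captures n's value at each iteration.
Step 2: thunks[3] captured w = 3 when n was 3.
Step 3: result = 3

The answer is 3.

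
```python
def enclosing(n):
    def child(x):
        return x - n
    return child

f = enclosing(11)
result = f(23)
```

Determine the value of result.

Step 1: enclosing(11) creates a closure capturing n = 11.
Step 2: f(23) computes 23 - 11 = 12.
Step 3: result = 12

The answer is 12.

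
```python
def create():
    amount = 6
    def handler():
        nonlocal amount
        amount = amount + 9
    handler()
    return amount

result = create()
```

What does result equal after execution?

Step 1: create() sets amount = 6.
Step 2: handler() uses nonlocal to modify amount in create's scope: amount = 6 + 9 = 15.
Step 3: create() returns the modified amount = 15

The answer is 15.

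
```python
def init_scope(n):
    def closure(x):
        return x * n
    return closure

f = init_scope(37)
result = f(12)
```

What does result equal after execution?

Step 1: init_scope(37) creates a closure capturing n = 37.
Step 2: f(12) computes 12 * 37 = 444.
Step 3: result = 444

The answer is 444.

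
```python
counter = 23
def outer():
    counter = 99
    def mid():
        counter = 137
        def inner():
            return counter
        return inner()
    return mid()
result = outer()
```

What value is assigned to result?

Step 1: Three levels of shadowing: global 23, outer 99, mid 137.
Step 2: inner() finds counter = 137 in enclosing mid() scope.
Step 3: result = 137

The answer is 137.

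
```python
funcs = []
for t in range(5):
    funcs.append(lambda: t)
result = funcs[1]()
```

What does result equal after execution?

Step 1: The loop creates 5 lambdas, all referencing the same variable t.
Step 2: After the loop, t = 4 (final value).
Step 3: funcs[1]() looks up t at call time and finds 4. This is the late binding gotcha. result = 4

The answer is 4.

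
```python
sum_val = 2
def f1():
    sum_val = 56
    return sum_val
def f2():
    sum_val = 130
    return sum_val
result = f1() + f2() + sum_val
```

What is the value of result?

Step 1: Each function shadows global sum_val with its own local.
Step 2: f1() returns 56, f2() returns 130.
Step 3: Global sum_val = 2 is unchanged. result = 56 + 130 + 2 = 188

The answer is 188.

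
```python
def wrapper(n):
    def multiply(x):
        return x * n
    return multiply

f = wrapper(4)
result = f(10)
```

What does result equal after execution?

Step 1: wrapper(4) returns multiply closure with n = 4.
Step 2: f(10) computes 10 * 4 = 40.
Step 3: result = 40

The answer is 40.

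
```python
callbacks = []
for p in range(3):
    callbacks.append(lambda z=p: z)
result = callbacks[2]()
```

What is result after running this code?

Step 1: Default argument z=p captures p's value at each iteration.
Step 2: callbacks[2] captured z = 2 when p was 2.
Step 3: result = 2

The answer is 2.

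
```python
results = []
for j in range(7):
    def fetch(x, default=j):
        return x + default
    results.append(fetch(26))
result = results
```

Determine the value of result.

Step 1: Default argument default=j is evaluated at function definition time.
Step 2: Each iteration creates fetch with default = current j value.
Step 3: fetch(26) returns 26 + default. results = [26, 27, 28, 29, 30, 31, 32]

The answer is [26, 27, 28, 29, 30, 31, 32].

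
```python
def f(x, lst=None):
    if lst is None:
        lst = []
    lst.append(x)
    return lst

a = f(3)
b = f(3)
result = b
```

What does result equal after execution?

Step 1: None default with guard creates a NEW list each call.
Step 2: a = [3] (fresh list). b = [3] (another fresh list).
Step 3: result = [3] (this is the fix for mutable default)

The answer is [3].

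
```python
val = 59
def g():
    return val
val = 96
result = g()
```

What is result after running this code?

Step 1: val is first set to 59, then reassigned to 96.
Step 2: g() is called after the reassignment, so it looks up the current global val = 96.
Step 3: result = 96

The answer is 96.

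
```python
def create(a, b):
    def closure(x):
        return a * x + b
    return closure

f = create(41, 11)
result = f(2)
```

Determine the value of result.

Step 1: create(41, 11) captures a = 41, b = 11.
Step 2: f(2) computes 41 * 2 + 11 = 93.
Step 3: result = 93

The answer is 93.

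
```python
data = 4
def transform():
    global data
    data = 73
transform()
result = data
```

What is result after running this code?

Step 1: data = 4 globally.
Step 2: transform() declares global data and sets it to 73.
Step 3: After transform(), global data = 73. result = 73

The answer is 73.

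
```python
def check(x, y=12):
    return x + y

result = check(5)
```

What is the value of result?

Step 1: check(5) uses default y = 12.
Step 2: Returns 5 + 12 = 17.
Step 3: result = 17

The answer is 17.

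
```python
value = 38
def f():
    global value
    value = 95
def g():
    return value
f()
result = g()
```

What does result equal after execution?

Step 1: value = 38.
Step 2: f() sets global value = 95.
Step 3: g() reads global value = 95. result = 95

The answer is 95.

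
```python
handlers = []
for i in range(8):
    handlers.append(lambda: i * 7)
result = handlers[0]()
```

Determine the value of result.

Step 1: All lambdas reference the same variable i (late binding).
Step 2: After the loop, i = 7. Every lambda returns i * 7.
Step 3: handlers[0]() = 7 * 7 = 49

The answer is 49.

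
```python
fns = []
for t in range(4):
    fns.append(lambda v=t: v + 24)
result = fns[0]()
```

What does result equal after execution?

Step 1: Default argument v=t captures t's value at definition time.
Step 2: fns[0] was defined when t = 0, so v defaults to 0.
Step 3: result = 0 + 24 = 24 (default arg fixes the late binding issue)

The answer is 24.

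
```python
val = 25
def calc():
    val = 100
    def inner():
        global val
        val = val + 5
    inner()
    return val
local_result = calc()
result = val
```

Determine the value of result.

Step 1: Global val = 25. calc() creates local val = 100.
Step 2: inner() declares global val and adds 5: global val = 25 + 5 = 30.
Step 3: calc() returns its local val = 100 (unaffected by inner).
Step 4: result = global val = 30

The answer is 30.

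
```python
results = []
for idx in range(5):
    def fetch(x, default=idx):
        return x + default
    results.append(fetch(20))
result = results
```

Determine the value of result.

Step 1: Default argument default=idx is evaluated at function definition time.
Step 2: Each iteration creates fetch with default = current idx value.
Step 3: fetch(20) returns 20 + default. results = [20, 21, 22, 23, 24]

The answer is [20, 21, 22, 23, 24].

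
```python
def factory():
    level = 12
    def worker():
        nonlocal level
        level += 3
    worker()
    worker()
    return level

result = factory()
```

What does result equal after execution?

Step 1: level starts at 12.
Step 2: worker() is called 2 times, each adding 3.
Step 3: level = 12 + 3 * 2 = 18

The answer is 18.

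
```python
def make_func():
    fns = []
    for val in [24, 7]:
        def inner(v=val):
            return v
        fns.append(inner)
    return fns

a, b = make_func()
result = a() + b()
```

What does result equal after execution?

Step 1: Default argument v=val captures val at each iteration.
Step 2: a() returns 24 (captured at first iteration), b() returns 7 (captured at second).
Step 3: result = 24 + 7 = 31

The answer is 31.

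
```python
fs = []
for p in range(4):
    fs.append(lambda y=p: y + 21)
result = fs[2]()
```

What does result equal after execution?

Step 1: Default argument y=p captures p's value at definition time.
Step 2: fs[2] was defined when p = 2, so y defaults to 2.
Step 3: result = 2 + 21 = 23 (default arg fixes the late binding issue)

The answer is 23.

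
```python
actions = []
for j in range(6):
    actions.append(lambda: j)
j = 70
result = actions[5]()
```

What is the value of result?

Step 1: Lambdas capture the variable j by reference, not by value.
Step 2: After the loop, j is reassigned to 70.
Step 3: actions[5]() looks up the current j = 70. result = 70

The answer is 70.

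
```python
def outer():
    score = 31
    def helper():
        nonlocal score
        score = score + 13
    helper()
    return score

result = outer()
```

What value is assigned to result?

Step 1: outer() sets score = 31.
Step 2: helper() uses nonlocal to modify score in outer's scope: score = 31 + 13 = 44.
Step 3: outer() returns the modified score = 44

The answer is 44.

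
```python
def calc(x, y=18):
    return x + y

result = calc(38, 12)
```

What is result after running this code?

Step 1: calc(38, 12) overrides default y with 12.
Step 2: Returns 38 + 12 = 50.
Step 3: result = 50

The answer is 50.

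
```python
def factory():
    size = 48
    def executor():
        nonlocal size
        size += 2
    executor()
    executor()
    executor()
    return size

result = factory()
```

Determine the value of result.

Step 1: size starts at 48.
Step 2: executor() is called 3 times, each adding 2.
Step 3: size = 48 + 2 * 3 = 54

The answer is 54.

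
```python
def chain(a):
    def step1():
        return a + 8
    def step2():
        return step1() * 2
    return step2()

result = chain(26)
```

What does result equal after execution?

Step 1: chain(26) captures a = 26.
Step 2: step2() calls step1() which returns 26 + 8 = 34.
Step 3: step2() returns 34 * 2 = 68

The answer is 68.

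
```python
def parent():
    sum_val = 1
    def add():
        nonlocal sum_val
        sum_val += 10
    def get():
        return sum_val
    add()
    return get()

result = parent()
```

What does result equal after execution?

Step 1: sum_val = 1. add() modifies it via nonlocal, get() reads it.
Step 2: add() makes sum_val = 1 + 10 = 11.
Step 3: get() returns 11. result = 11

The answer is 11.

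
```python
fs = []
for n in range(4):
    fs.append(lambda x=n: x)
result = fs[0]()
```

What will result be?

Step 1: Default argument x=n captures n's value at each iteration.
Step 2: fs[0] captured x = 0 when n was 0.
Step 3: result = 0

The answer is 0.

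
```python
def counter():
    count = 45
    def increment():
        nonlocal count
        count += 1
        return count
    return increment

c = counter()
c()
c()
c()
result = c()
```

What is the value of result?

Step 1: counter() creates closure with count = 45.
Step 2: Each c() call increments count via nonlocal. After 4 calls: 45 + 4 = 49.
Step 3: result = 49

The answer is 49.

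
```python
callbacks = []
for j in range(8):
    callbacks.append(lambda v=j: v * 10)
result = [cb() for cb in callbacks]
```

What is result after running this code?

Step 1: Default arg v=j captures j at each iteration.
Step 2: callbacks[k] has v defaulting to k, returns k * 10.
Step 3: result = [0, 10, 20, 30, 40, 50, 60, 70]

The answer is [0, 10, 20, 30, 40, 50, 60, 70].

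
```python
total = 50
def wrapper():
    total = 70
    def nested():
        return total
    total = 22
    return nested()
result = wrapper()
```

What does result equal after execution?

Step 1: wrapper() sets total = 70, then later total = 22.
Step 2: nested() is called after total is reassigned to 22. Closures capture variables by reference, not by value.
Step 3: result = 22

The answer is 22.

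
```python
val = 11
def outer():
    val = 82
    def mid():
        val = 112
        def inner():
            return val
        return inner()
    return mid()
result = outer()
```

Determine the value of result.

Step 1: Three levels of shadowing: global 11, outer 82, mid 112.
Step 2: inner() finds val = 112 in enclosing mid() scope.
Step 3: result = 112

The answer is 112.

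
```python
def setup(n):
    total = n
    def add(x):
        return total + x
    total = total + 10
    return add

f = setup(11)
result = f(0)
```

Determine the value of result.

Step 1: setup(11) sets total = 11, then total = 11 + 10 = 21.
Step 2: Closures capture by reference, so add sees total = 21.
Step 3: f(0) returns 21 + 0 = 21

The answer is 21.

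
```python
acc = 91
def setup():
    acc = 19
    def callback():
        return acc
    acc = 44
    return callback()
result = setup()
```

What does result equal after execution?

Step 1: setup() sets acc = 19, then later acc = 44.
Step 2: callback() is called after acc is reassigned to 44. Closures capture variables by reference, not by value.
Step 3: result = 44

The answer is 44.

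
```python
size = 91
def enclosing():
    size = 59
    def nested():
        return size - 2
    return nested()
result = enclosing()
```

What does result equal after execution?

Step 1: enclosing() shadows global size with size = 59.
Step 2: nested() finds size = 59 in enclosing scope, computes 59 - 2 = 57.
Step 3: result = 57

The answer is 57.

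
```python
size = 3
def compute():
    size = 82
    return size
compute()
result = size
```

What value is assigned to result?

Step 1: size = 3 globally.
Step 2: compute() creates a LOCAL size = 82 (no global keyword!).
Step 3: The global size is unchanged. result = 3

The answer is 3.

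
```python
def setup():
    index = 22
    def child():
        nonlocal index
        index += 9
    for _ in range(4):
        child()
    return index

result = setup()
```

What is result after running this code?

Step 1: index = 22.
Step 2: child() is called 4 times in a loop, each adding 9 via nonlocal.
Step 3: index = 22 + 9 * 4 = 58

The answer is 58.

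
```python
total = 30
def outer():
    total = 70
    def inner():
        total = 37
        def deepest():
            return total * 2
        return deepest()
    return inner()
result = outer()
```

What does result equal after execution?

Step 1: deepest() looks up total through LEGB: not local, finds total = 37 in enclosing inner().
Step 2: Returns 37 * 2 = 74.
Step 3: result = 74

The answer is 74.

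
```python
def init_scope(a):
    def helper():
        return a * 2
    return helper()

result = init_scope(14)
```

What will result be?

Step 1: init_scope(14) binds parameter a = 14.
Step 2: helper() accesses a = 14 from enclosing scope.
Step 3: result = 14 * 2 = 28

The answer is 28.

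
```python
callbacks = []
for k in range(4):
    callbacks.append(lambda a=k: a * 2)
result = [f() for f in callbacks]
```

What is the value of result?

Step 1: Default arg a=k captures k at each iteration.
Step 2: callbacks[k] has a defaulting to k, returns k * 2.
Step 3: result = [0, 2, 4, 6]

The answer is [0, 2, 4, 6].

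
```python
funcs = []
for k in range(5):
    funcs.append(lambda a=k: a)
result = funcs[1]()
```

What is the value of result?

Step 1: Default argument a=k captures k's value at each iteration.
Step 2: funcs[1] captured a = 1 when k was 1.
Step 3: result = 1

The answer is 1.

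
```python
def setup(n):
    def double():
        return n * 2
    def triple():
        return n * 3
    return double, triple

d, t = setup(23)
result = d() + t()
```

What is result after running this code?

Step 1: Both closures capture the same n = 23.
Step 2: d() = 23 * 2 = 46, t() = 23 * 3 = 69.
Step 3: result = 46 + 69 = 115

The answer is 115.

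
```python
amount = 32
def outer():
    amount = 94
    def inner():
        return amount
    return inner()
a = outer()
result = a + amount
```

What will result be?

Step 1: outer() has local amount = 94. inner() reads from enclosing.
Step 2: outer() returns 94. Global amount = 32 unchanged.
Step 3: result = 94 + 32 = 126

The answer is 126.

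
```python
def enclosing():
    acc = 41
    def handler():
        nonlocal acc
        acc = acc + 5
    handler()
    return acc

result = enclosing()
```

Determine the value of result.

Step 1: enclosing() sets acc = 41.
Step 2: handler() uses nonlocal to modify acc in enclosing's scope: acc = 41 + 5 = 46.
Step 3: enclosing() returns the modified acc = 46

The answer is 46.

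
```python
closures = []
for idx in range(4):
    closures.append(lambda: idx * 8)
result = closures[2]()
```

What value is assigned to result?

Step 1: All lambdas reference the same variable idx (late binding).
Step 2: After the loop, idx = 3. Every lambda returns idx * 8.
Step 3: closures[2]() = 3 * 8 = 24

The answer is 24.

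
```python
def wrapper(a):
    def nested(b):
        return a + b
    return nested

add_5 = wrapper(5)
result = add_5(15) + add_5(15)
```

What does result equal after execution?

Step 1: add_5 captures a = 5.
Step 2: add_5(15) = 5 + 15 = 20, called twice.
Step 3: result = 20 + 20 = 40

The answer is 40.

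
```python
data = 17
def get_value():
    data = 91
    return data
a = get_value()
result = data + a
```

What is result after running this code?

Step 1: Global data = 17. get_value() returns local data = 91.
Step 2: a = 91. Global data still = 17.
Step 3: result = 17 + 91 = 108

The answer is 108.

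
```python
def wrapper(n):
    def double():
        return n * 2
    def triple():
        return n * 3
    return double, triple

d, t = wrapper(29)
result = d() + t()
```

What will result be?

Step 1: Both closures capture the same n = 29.
Step 2: d() = 29 * 2 = 58, t() = 29 * 3 = 87.
Step 3: result = 58 + 87 = 145

The answer is 145.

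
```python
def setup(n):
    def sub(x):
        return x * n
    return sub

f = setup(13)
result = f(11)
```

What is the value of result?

Step 1: setup(13) creates a closure capturing n = 13.
Step 2: f(11) computes 11 * 13 = 143.
Step 3: result = 143

The answer is 143.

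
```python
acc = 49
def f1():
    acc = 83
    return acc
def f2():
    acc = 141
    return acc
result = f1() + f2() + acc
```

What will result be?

Step 1: Each function shadows global acc with its own local.
Step 2: f1() returns 83, f2() returns 141.
Step 3: Global acc = 49 is unchanged. result = 83 + 141 + 49 = 273

The answer is 273.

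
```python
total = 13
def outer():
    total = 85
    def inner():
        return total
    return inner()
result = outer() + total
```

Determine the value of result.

Step 1: Global total = 13. outer() shadows with total = 85.
Step 2: inner() returns enclosing total = 85. outer() = 85.
Step 3: result = 85 + global total (13) = 98

The answer is 98.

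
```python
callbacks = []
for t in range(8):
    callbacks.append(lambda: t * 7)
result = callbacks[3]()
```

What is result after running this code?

Step 1: All lambdas reference the same variable t (late binding).
Step 2: After the loop, t = 7. Every lambda returns t * 7.
Step 3: callbacks[3]() = 7 * 7 = 49

The answer is 49.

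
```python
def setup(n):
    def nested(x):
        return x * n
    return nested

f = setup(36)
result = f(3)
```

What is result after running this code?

Step 1: setup(36) creates a closure capturing n = 36.
Step 2: f(3) computes 3 * 36 = 108.
Step 3: result = 108

The answer is 108.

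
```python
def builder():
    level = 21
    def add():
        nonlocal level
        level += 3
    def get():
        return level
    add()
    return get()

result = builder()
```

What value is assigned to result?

Step 1: level = 21. add() modifies it via nonlocal, get() reads it.
Step 2: add() makes level = 21 + 3 = 24.
Step 3: get() returns 24. result = 24

The answer is 24.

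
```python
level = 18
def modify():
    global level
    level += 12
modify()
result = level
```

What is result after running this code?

Step 1: level = 18 globally.
Step 2: modify() modifies global level: level += 12 = 30.
Step 3: result = 30

The answer is 30.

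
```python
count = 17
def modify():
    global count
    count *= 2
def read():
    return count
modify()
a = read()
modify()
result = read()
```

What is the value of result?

Step 1: count = 17.
Step 2: First modify(): count = 17 * 2 = 34.
Step 3: Second modify(): count = 34 * 2 = 68.
Step 4: read() returns 68

The answer is 68.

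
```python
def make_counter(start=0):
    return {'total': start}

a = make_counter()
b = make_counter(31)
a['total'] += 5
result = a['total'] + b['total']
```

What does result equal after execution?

Step 1: make_counter() returns a new dict each call (immutable default 0).
Step 2: a = {'total': 0}, b = {'total': 31}.
Step 3: a['total'] += 5 = 5. result = 5 + 31 = 36

The answer is 36.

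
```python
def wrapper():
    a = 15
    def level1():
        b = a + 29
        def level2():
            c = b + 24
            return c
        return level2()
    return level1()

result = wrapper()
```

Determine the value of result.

Step 1: a = 15. b = a + 29 = 44.
Step 2: c = b + 24 = 44 + 24 = 68.
Step 3: result = 68

The answer is 68.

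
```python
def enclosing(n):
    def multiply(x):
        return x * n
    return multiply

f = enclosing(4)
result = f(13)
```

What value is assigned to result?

Step 1: enclosing(4) returns multiply closure with n = 4.
Step 2: f(13) computes 13 * 4 = 52.
Step 3: result = 52

The answer is 52.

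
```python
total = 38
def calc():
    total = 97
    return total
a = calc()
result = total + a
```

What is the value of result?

Step 1: Global total = 38. calc() returns local total = 97.
Step 2: a = 97. Global total still = 38.
Step 3: result = 38 + 97 = 135

The answer is 135.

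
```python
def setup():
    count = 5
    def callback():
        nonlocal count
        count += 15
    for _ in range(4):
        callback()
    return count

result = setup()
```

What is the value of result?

Step 1: count = 5.
Step 2: callback() is called 4 times in a loop, each adding 15 via nonlocal.
Step 3: count = 5 + 15 * 4 = 65

The answer is 65.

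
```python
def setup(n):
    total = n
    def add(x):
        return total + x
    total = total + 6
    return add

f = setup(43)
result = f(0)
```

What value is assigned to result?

Step 1: setup(43) sets total = 43, then total = 43 + 6 = 49.
Step 2: Closures capture by reference, so add sees total = 49.
Step 3: f(0) returns 49 + 0 = 49

The answer is 49.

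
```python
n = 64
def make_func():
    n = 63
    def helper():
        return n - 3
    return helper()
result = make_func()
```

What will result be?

Step 1: make_func() shadows global n with n = 63.
Step 2: helper() finds n = 63 in enclosing scope, computes 63 - 3 = 60.
Step 3: result = 60

The answer is 60.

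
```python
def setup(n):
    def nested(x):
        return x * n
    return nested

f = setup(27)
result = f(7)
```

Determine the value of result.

Step 1: setup(27) creates a closure capturing n = 27.
Step 2: f(7) computes 7 * 27 = 189.
Step 3: result = 189

The answer is 189.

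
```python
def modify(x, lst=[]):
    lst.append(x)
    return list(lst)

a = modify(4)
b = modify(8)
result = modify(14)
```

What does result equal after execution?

Step 1: Default list is shared. list() creates copies for return values.
Step 2: Internal list grows: [4] -> [4, 8] -> [4, 8, 14].
Step 3: result = [4, 8, 14]

The answer is [4, 8, 14].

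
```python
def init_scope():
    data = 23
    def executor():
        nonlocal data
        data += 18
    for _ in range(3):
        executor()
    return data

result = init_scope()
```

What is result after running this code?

Step 1: data = 23.
Step 2: executor() is called 3 times in a loop, each adding 18 via nonlocal.
Step 3: data = 23 + 18 * 3 = 77

The answer is 77.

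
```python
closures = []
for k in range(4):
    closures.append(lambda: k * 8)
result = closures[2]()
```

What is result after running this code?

Step 1: All lambdas reference the same variable k (late binding).
Step 2: After the loop, k = 3. Every lambda returns k * 8.
Step 3: closures[2]() = 3 * 8 = 24

The answer is 24.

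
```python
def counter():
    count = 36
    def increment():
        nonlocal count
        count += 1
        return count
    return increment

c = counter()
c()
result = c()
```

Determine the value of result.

Step 1: counter() creates closure with count = 36.
Step 2: Each c() call increments count via nonlocal. After 2 calls: 36 + 2 = 38.
Step 3: result = 38

The answer is 38.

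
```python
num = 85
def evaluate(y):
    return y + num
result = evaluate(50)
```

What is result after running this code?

Step 1: num = 85 is defined globally.
Step 2: evaluate(50) uses parameter y = 50 and looks up num from global scope = 85.
Step 3: result = 50 + 85 = 135

The answer is 135.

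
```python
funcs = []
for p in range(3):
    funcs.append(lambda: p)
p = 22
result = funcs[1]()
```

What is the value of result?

Step 1: Lambdas capture the variable p by reference, not by value.
Step 2: After the loop, p is reassigned to 22.
Step 3: funcs[1]() looks up the current p = 22. result = 22

The answer is 22.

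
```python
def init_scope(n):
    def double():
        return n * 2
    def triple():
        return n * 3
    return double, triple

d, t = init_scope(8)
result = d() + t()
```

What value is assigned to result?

Step 1: Both closures capture the same n = 8.
Step 2: d() = 8 * 2 = 16, t() = 8 * 3 = 24.
Step 3: result = 16 + 24 = 40

The answer is 40.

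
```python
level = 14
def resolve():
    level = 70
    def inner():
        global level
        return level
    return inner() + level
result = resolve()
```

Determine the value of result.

Step 1: Global level = 14. resolve() shadows with local level = 70.
Step 2: inner() uses global keyword, so inner() returns global level = 14.
Step 3: resolve() returns 14 + 70 = 84

The answer is 84.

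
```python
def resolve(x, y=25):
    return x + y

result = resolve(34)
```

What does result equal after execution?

Step 1: resolve(34) uses default y = 25.
Step 2: Returns 34 + 25 = 59.
Step 3: result = 59

The answer is 59.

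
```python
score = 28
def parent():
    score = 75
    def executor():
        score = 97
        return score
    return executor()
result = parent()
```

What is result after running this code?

Step 1: Three scopes define score: global (28), parent (75), executor (97).
Step 2: executor() has its own local score = 97, which shadows both enclosing and global.
Step 3: result = 97 (local wins in LEGB)

The answer is 97.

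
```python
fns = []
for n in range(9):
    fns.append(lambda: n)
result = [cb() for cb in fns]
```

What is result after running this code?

Step 1: All 9 lambdas share the same variable n.
Step 2: After the loop, n = 8.
Step 3: Each call returns 8. result = [8, 8, 8, 8, 8, 8, 8, 8, 8]

The answer is [8, 8, 8, 8, 8, 8, 8, 8, 8].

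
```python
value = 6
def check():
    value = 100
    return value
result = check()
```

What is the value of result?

Step 1: Global value = 6.
Step 2: check() creates local value = 100, shadowing the global.
Step 3: Returns local value = 100. result = 100

The answer is 100.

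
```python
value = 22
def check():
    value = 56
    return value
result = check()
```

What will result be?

Step 1: Global value = 22.
Step 2: check() creates local value = 56, shadowing the global.
Step 3: Returns local value = 56. result = 56

The answer is 56.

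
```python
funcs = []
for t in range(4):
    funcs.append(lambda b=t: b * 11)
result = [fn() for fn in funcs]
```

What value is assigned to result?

Step 1: Default arg b=t captures t at each iteration.
Step 2: funcs[k] has b defaulting to k, returns k * 11.
Step 3: result = [0, 11, 22, 33]

The answer is [0, 11, 22, 33].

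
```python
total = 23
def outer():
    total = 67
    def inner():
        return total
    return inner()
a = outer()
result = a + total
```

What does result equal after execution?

Step 1: outer() has local total = 67. inner() reads from enclosing.
Step 2: outer() returns 67. Global total = 23 unchanged.
Step 3: result = 67 + 23 = 90

The answer is 90.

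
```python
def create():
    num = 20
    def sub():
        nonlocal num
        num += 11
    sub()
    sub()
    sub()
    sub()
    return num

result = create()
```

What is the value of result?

Step 1: num starts at 20.
Step 2: sub() is called 4 times, each adding 11.
Step 3: num = 20 + 11 * 4 = 64

The answer is 64.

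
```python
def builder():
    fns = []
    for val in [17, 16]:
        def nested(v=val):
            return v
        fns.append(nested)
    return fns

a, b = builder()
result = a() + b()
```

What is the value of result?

Step 1: Default argument v=val captures val at each iteration.
Step 2: a() returns 17 (captured at first iteration), b() returns 16 (captured at second).
Step 3: result = 17 + 16 = 33

The answer is 33.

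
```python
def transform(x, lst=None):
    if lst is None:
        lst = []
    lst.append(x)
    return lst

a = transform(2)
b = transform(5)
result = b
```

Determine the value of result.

Step 1: None default with guard creates a NEW list each call.
Step 2: a = [2] (fresh list). b = [5] (another fresh list).
Step 3: result = [5] (this is the fix for mutable default)

The answer is [5].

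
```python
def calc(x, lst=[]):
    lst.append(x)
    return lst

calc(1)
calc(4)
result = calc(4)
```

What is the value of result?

Step 1: Mutable default argument gotcha! The list [] is created once.
Step 2: Each call appends to the SAME list: [1], [1, 4], [1, 4, 4].
Step 3: result = [1, 4, 4]

The answer is [1, 4, 4].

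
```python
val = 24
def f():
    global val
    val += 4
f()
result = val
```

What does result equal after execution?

Step 1: val = 24 globally.
Step 2: f() modifies global val: val += 4 = 28.
Step 3: result = 28

The answer is 28.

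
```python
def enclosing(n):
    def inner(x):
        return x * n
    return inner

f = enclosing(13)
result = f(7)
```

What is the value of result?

Step 1: enclosing(13) creates a closure capturing n = 13.
Step 2: f(7) computes 7 * 13 = 91.
Step 3: result = 91

The answer is 91.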